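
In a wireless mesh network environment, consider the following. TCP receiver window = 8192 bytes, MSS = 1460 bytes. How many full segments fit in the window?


Given: RWND = 8192 bytes, MSS = 1460 bytes
Full segments = floor(RWND / MSS)
Full segments = floor(8192 / 1460)
Full segments = floor(5.611) = 5

5


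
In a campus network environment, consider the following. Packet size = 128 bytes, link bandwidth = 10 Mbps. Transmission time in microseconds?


Given: packet = 128 bytes, bandwidth = 10 Mbps
Packet in bits = 128 * 8 = 1024 bits
Bandwidth = 10 * 10^6 = 10000000 bps
Time = 1024 / 10000000 seconds
Time in us = 1024 * 10^6 / 10000000 = 102.4

102.4


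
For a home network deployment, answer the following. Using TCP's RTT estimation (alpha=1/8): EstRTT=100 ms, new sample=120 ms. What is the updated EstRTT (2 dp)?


Given: EstRTT = 100 ms, SampleRTT = 120 ms, alpha = 1/8
New EstRTT = (1 - alpha) * EstRTT + alpha * SampleRTT
(7/8) * 100 = 87.5
(1/8) * 120 = 15
New EstRTT = 87.5 + 15 = 102.5 ms -> 102.50 ms (2 dp)

102.50


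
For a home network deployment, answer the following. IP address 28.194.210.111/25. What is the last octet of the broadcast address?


Given: IP = 28.194.210.111, prefix = /25
Host bits = 32 - 25 = 7
Network last octet = 111 AND mask = 0
Host part size = 2^7 - 1 = 127
Broadcast last octet = 0 OR 127 = 127

127


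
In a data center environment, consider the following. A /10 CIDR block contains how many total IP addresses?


Given: CIDR prefix /10
Host bits = 32 - 10 = 22
Total addresses = 2^22 = 4194304

4194304


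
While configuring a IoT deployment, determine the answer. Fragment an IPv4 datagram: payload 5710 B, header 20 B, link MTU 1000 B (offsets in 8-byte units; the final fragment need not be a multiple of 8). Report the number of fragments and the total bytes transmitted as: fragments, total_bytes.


Max data per non-final fragment = floor((MTU - header)/8)*8 = floor((1000 - 20)/8)*8 = floor(980/8)*8 = 976 B
Final fragment needs no 8-byte alignment: it can carry up to MTU - header = 980 B
Non-final fragments needed = ceil((payload - 980) / 976) = ceil(4730/976) = ceil(4.8463) = 5
Number of fragments = 5 + 1 = 6
Fragment sizes (data): 5 * 976 B + 830 B (last, 830 <= 980 OK)
Total bytes sent = payload + n_frags * header = 5710 + 6*20 = 5710 + 120 = 5830 B

6, 5830


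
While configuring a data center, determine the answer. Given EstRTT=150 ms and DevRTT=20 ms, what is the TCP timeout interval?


Given: EstRTT = 150 ms, DevRTT = 20 ms
Timeout = EstRTT + 4 * DevRTT
4 * DevRTT = 4 * 20 = 80
Timeout = 150 + 80 = 230 ms

230


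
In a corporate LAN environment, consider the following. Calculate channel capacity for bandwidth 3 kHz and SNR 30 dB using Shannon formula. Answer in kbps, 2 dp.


Given: B = 3 kHz, SNR = 30 dB
SNR linear = 10^(30/10) = 1000
1 + SNR = 1001
log2(1001) = 9.9672262588
C = 3 * 1000 * 9.9672262588 = 29901.6788 bps
C = 29.901679 kbps -> 29.90 kbps (2 dp)

29.90


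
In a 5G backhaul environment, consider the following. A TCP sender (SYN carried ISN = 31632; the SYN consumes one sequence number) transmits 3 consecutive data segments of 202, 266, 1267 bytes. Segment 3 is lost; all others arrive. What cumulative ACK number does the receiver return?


SYN uses sequence number 31632; first data byte = ISN + 1 = 31633.
Segment 1: SEQ = 31633, len = 202 B, covers [31633, 31834]
Segment 2: SEQ = 31835, len = 266 B, covers [31835, 32100]
Segment 3: SEQ = 32101, len = 1267 B, covers [32101, 33367] [LOST]
In-order data received: bytes [31633, 32100] (segments 1..2).
Segment 3 missing -> gap begins at byte 32101.
Cumulative ACK = next expected in-order byte = 31633 + 202 + 266 = 32101

32101


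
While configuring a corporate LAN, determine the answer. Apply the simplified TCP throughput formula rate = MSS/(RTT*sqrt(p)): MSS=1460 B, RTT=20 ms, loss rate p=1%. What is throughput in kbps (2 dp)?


Given: MSS = 1460 bytes, RTT = 20 ms, loss = 1%
RTT in seconds = 20 / 1000 = 0.02
Loss rate = 1% = 0.01
sqrt(loss) = sqrt(0.01) = 0.1
Throughput (bytes/s) = 1460 / (0.02 * 0.1) = 730000.0000
Throughput (kbps) = 730000.0000 * 8 / 1000 = 5840.000000 -> 5840.00 kbps (2 dp)

5840.00


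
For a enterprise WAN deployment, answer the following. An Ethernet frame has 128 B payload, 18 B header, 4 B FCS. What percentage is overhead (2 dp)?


Given: payload = 128 B, header = 18 B, trailer = 4 B
Overhead bytes = header + trailer = 18 + 4 = 22
Total frame = payload + overhead = 128 + 22 = 150
Overhead % = 22 / 150 * 100 = 14.6667% -> 14.67% (2 dp)

14.67


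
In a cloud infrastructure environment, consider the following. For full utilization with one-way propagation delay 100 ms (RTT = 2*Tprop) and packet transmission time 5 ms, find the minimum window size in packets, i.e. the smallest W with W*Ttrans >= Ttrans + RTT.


Given: Ttrans = 5 ms, RTT = 200 ms (= 2 * Tprop, Tprop = 100 ms)
Time until first ACK returns = Ttrans + RTT = 5 + 200 = 205 ms
Need W * Ttrans >= Ttrans + RTT  ->  W >= (Ttrans + RTT) / Ttrans
(Ttrans + RTT) / Ttrans = 205 / 5 = 41
W_min = ceil(41) = 41

41


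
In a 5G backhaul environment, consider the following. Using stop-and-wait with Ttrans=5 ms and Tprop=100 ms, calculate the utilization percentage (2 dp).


Given: Ttrans = 5 ms, Tprop = 100 ms
RTT = 2 * Tprop = 2 * 100 = 200 ms
U = Ttrans / (Ttrans + RTT)
U = 5 / (5 + 200)
U = 5 / 205 = 0.02439
U% = 2.44%

2.44


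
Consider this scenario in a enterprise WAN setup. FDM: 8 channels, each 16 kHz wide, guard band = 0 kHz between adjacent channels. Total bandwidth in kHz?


Given: 8 channels, 16 kHz each, guard = 0 kHz
Channel bandwidth = 8 * 16 = 128 kHz
Guard bands = 7 gaps * 0 kHz = 0 kHz
Total = 128 + 0 = 128 kHz

128


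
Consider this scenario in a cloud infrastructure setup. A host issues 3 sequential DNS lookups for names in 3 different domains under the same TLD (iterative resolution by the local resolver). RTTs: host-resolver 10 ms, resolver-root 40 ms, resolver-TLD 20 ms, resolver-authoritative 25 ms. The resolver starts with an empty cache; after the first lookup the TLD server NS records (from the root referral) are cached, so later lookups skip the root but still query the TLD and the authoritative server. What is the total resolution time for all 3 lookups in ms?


Lookup 1 (cold cache): local + root + TLD + auth = 10 + 40 + 20 + 25 = 95 ms
Lookups 2..3 (TLD NS cached -> skip root; new domain -> still ask TLD and auth): local + TLD + auth = 10 + 20 + 25 = 55 ms each
Remaining 2 lookups: 2 * 55 = 110 ms
Total = 95 + 110 = 205 ms

205


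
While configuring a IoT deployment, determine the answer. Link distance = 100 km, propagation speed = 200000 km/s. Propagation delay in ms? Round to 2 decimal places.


Given: distance = 100 km, speed = 200000 km/s
Delay = distance / speed = 100 / 200000 seconds
Delay in ms = 100 * 1000 / 200000
Delay = 0.5000 ms
Rounded to 2 dp = 0.50 ms

0.50


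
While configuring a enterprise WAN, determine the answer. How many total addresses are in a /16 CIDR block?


Given: CIDR prefix /16
Host bits = 32 - 16 = 16
Total addresses = 2^16 = 65536

65536


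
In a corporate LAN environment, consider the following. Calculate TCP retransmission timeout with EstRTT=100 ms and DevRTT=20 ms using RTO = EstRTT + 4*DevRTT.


Given: EstRTT = 100 ms, DevRTT = 20 ms
Timeout = EstRTT + 4 * DevRTT
4 * DevRTT = 4 * 20 = 80
Timeout = 100 + 80 = 180 ms

180


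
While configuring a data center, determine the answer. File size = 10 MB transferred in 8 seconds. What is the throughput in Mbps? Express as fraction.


Given: file = 10 MB, time = 8 s
File in Mb = 10 * 8 = 80 Mb
Throughput = 80 / 8 Mbps
Throughput = 10 Mbps

10


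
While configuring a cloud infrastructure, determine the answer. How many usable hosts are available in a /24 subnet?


Given: subnet mask /24
Host bits = 32 - 24 = 8
Total addresses = 2^8 = 256
Usable hosts = 256 - 2 (network + broadcast) = 254

254


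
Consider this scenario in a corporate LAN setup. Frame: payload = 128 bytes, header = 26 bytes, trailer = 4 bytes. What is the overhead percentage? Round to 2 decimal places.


Given: payload = 128 B, header = 26 B, trailer = 4 B
Overhead bytes = header + trailer = 26 + 4 = 30
Total frame = payload + overhead = 128 + 30 = 158
Overhead % = 30 / 158 * 100 = 18.9873% -> 18.99% (2 dp)

18.99


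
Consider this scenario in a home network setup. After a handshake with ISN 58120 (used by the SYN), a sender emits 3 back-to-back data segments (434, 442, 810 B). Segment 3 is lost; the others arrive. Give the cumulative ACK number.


SYN uses sequence number 58120; first data byte = ISN + 1 = 58121.
Segment 1: SEQ = 58121, len = 434 B, covers [58121, 58554]
Segment 2: SEQ = 58555, len = 442 B, covers [58555, 58996]
Segment 3: SEQ = 58997, len = 810 B, covers [58997, 59806] [LOST]
In-order data received: bytes [58121, 58996] (segments 1..2).
Segment 3 missing -> gap begins at byte 58997.
Cumulative ACK = next expected in-order byte = 58121 + 434 + 442 = 58997

58997


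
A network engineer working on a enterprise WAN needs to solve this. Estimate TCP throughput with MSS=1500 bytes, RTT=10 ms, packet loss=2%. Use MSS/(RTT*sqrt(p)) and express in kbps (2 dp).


Given: MSS = 1500 bytes, RTT = 10 ms, loss = 2%
RTT in seconds = 10 / 1000 = 0.01
Loss rate = 2% = 0.02
sqrt(loss) = sqrt(0.02) = 0.141421356237
Throughput (bytes/s) = 1500 / (0.01 * 0.141421356237) = 1060660.1718
Throughput (kbps) = 1060660.1718 * 8 / 1000 = 8485.281374 -> 8485.28 kbps (2 dp)

8485.28


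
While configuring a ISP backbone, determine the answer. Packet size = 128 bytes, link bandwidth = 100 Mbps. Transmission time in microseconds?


Given: packet = 128 bytes, bandwidth = 100 Mbps
Packet in bits = 128 * 8 = 1024 bits
Bandwidth = 100 * 10^6 = 100000000 bps
Time = 1024 / 100000000 seconds
Time in us = 1024 * 10^6 / 100000000 = 10.24

10.24


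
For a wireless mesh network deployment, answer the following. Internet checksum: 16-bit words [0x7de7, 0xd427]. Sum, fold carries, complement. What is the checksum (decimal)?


Given words: [0x7de7, 0xd427]
Step 1: Sum all words
Raw sum = 32231 + 54311 = 86542
Step 2: Fold carry: (21006 + 1) = 21007
One's complement = ~21007 & 0xFFFF = 44528

44528


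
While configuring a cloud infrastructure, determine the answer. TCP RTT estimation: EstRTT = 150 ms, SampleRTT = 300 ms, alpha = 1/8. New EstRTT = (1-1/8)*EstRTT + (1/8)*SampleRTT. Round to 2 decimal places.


Given: EstRTT = 150 ms, SampleRTT = 300 ms, alpha = 1/8
New EstRTT = (1 - alpha) * EstRTT + alpha * SampleRTT
(7/8) * 150 = 131.25
(1/8) * 300 = 37.5
New EstRTT = 131.25 + 37.5 = 168.75 ms -> 168.75 ms (2 dp)

168.75


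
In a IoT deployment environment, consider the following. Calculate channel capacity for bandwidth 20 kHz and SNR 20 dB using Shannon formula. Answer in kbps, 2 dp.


Given: B = 20 kHz, SNR = 20 dB
SNR linear = 10^(20/10) = 100
1 + SNR = 101
log2(101) = 6.6582114828
C = 20 * 1000 * 6.6582114828 = 133164.2297 bps
C = 133.164230 kbps -> 133.16 kbps (2 dp)

133.16


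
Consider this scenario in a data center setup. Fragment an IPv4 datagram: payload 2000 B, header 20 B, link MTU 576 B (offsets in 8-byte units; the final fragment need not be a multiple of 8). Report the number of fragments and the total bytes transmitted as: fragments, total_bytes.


Max data per non-final fragment = floor((MTU - header)/8)*8 = floor((576 - 20)/8)*8 = floor(556/8)*8 = 552 B
Final fragment needs no 8-byte alignment: it can carry up to MTU - header = 556 B
Non-final fragments needed = ceil((payload - 556) / 552) = ceil(1444/552) = ceil(2.6159) = 3
Number of fragments = 3 + 1 = 4
Fragment sizes (data): 3 * 552 B + 344 B (last, 344 <= 556 OK)
Total bytes sent = payload + n_frags * header = 2000 + 4*20 = 2000 + 80 = 2080 B

4, 2080


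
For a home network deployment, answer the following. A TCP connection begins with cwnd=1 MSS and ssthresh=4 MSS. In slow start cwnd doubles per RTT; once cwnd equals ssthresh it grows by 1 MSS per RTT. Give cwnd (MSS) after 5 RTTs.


RTT 0: cwnd = 1 MSS (initial)
RTT 1: cwnd = 2 MSS (slow start, doubled)
RTT 2: cwnd = 4 MSS (slow start, doubled)
RTT 3: cwnd = 5 MSS (congestion avoidance, +1)
RTT 4: cwnd = 6 MSS (congestion avoidance, +1)
RTT 5: cwnd = 7 MSS (congestion avoidance, +1)

7


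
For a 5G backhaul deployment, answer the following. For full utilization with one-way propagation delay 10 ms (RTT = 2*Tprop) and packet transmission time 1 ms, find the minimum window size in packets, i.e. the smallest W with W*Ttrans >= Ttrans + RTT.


Given: Ttrans = 1 ms, RTT = 20 ms (= 2 * Tprop, Tprop = 10 ms)
Time until first ACK returns = Ttrans + RTT = 1 + 20 = 21 ms
Need W * Ttrans >= Ttrans + RTT  ->  W >= (Ttrans + RTT) / Ttrans
(Ttrans + RTT) / Ttrans = 21 / 1 = 21
W_min = ceil(21) = 21

21


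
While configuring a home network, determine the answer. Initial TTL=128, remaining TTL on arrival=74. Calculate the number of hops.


Given: initial TTL = 128, received TTL = 74
Hops = initial TTL - received TTL
Hops = 128 - 74 = 54

54


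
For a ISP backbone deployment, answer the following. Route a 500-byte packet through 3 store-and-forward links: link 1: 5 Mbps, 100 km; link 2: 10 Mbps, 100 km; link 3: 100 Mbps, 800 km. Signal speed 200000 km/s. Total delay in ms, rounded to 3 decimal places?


Packet = 500 bytes = 4000 bits. Store-and-forward: sum (t_trans + t_prop) per link.
Link 1: t_trans = 4000/(5*10^6) s = 0.8000 ms; t_prop = 100/200000 s = 0.5000 ms; subtotal = 1.3000 ms
Link 2: t_trans = 4000/(10*10^6) s = 0.4000 ms; t_prop = 100/200000 s = 0.5000 ms; subtotal = 0.9000 ms
Link 3: t_trans = 4000/(100*10^6) s = 0.0400 ms; t_prop = 800/200000 s = 4.0000 ms; subtotal = 4.0400 ms
End-to-end = 1.3000 + 0.9000 + 4.0400 = 6.2400 ms -> 6.240 ms (3 dp)

6.240


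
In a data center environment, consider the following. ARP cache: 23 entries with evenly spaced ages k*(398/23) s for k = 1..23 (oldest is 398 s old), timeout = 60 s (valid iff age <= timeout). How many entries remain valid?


Ages are k * 398/23 s for k = 1..23 (spacing = 17.3043 s).
Entry k is valid iff k * 398/23 <= 60 iff k <= 23 * 60 / 398 = 3.4673
n_valid = floor(3.4673) = 3
(n_stale = 23 - 3 = 20)

3


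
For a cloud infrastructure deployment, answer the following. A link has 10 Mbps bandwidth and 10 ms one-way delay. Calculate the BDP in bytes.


Given: bandwidth = 10 Mbps, delay = 10 ms
BDP in bits = 10 * 10^6 * 10 / 1000
BDP in bits = 100000
BDP in bytes = 100000 / 8 = 12500

12500


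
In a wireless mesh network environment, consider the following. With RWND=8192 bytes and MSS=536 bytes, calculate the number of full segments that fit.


Given: RWND = 8192 bytes, MSS = 536 bytes
Full segments = floor(RWND / MSS)
Full segments = floor(8192 / 536)
Full segments = floor(15.2836) = 15

15


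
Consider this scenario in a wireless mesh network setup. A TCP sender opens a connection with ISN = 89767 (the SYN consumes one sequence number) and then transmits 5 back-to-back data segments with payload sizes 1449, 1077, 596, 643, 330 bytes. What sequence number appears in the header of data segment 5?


The SYN occupies sequence number ISN = 89767, so the first data byte is ISN + 1 = 89768.
SEQ of data segment i = (ISN + 1) + sum of payload sizes of segments 1..i-1.
Segment 1: SEQ = 89768, payload = 1449 bytes
Segment 2: SEQ = 91217, payload = 1077 bytes
Segment 3: SEQ = 92294, payload = 596 bytes
Segment 4: SEQ = 92890, payload = 643 bytes
Segment 5: SEQ = 93533, payload = 330 bytes
SEQ of segment 5 = 89768 + 1449 + 1077 + 596 + 643 = 93533

93533


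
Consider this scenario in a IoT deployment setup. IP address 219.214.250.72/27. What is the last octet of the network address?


Given: IP = 219.214.250.72, prefix = /27
Subnet mask = 255.255.255.224
Last octet of IP: 72
Last octet of mask: 224
Network last octet = 72 AND 224 = 64

64


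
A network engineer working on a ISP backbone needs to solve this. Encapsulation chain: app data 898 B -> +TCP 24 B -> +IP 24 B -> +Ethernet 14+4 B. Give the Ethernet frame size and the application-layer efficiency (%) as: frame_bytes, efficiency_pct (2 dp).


TCP segment = 898 + 24 = 922 B
IP packet = 922 + 24 = 946 B
Ethernet frame = 946 + 14 + 4 = 964 B
Efficiency = app / frame = 898 / 964 = 0.931535 = 93.1535% -> 93.15% (2 dp)

964, 93.15


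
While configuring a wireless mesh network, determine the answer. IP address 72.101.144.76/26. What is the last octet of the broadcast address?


Given: IP = 72.101.144.76, prefix = /26
Host bits = 32 - 26 = 6
Network last octet = 76 AND mask = 64
Host part size = 2^6 - 1 = 63
Broadcast last octet = 64 OR 63 = 127

127


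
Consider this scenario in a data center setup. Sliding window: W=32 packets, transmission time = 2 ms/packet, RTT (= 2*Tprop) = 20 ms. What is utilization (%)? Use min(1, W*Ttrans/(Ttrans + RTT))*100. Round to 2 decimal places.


Given: W = 32, Ttrans = 2 ms, RTT = 20 ms (= 2 * Tprop, Tprop = 10 ms)
Cycle time = Ttrans + RTT = 2 + 20 = 22 ms (first packet sent until its ACK returns)
W * Ttrans = 32 * 2 = 64 ms of sending per cycle
W * Ttrans / (Ttrans + RTT) = 64 / 22 = 2.909091
U = min(1, 2.909091) = 1.000000
U% = 100.00%

100.00


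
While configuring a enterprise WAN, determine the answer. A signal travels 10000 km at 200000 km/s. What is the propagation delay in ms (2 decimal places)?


Given: distance = 10000 km, speed = 200000 km/s
Delay = distance / speed = 10000 / 200000 seconds
Delay in ms = 10000 * 1000 / 200000
Delay = 50.0000 ms
Rounded to 2 dp = 50.00 ms

50.00


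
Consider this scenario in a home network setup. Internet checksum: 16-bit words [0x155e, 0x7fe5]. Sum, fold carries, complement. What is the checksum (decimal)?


Given words: [0x155e, 0x7fe5]
Step 1: Sum all words
Raw sum = 5470 + 32741 = 38211
One's complement = ~38211 & 0xFFFF = 27324

27324


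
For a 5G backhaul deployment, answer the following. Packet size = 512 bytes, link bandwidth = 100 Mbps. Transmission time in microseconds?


Given: packet = 512 bytes, bandwidth = 100 Mbps
Packet in bits = 512 * 8 = 4096 bits
Bandwidth = 100 * 10^6 = 100000000 bps
Time = 4096 / 100000000 seconds
Time in us = 4096 * 10^6 / 100000000 = 40.96

40.96


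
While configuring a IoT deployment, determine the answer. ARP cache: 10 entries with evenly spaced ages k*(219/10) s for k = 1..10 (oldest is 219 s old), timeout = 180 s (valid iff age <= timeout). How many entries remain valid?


Ages are k * 219/10 s for k = 1..10 (spacing = 21.9000 s).
Entry k is valid iff k * 219/10 <= 180 iff k <= 10 * 180 / 219 = 8.2192
n_valid = floor(8.2192) = 8
(n_stale = 10 - 8 = 2)

8


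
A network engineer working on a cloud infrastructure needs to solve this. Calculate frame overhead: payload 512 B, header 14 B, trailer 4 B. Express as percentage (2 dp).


Given: payload = 512 B, header = 14 B, trailer = 4 B
Overhead bytes = header + trailer = 14 + 4 = 18
Total frame = payload + overhead = 512 + 18 = 530
Overhead % = 18 / 530 * 100 = 3.3962% -> 3.40% (2 dp)

3.40


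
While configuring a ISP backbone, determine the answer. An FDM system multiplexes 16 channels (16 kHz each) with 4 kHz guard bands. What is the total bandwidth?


Given: 16 channels, 16 kHz each, guard = 4 kHz
Channel bandwidth = 16 * 16 = 256 kHz
Guard bands = 15 gaps * 4 kHz = 60 kHz
Total = 256 + 60 = 316 kHz

316


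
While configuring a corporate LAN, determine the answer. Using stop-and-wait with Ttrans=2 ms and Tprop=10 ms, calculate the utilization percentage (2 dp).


Given: Ttrans = 2 ms, Tprop = 10 ms
RTT = 2 * Tprop = 2 * 10 = 20 ms
U = Ttrans / (Ttrans + RTT)
U = 2 / (2 + 20)
U = 2 / 22 = 0.090909
U% = 9.09%

9.09


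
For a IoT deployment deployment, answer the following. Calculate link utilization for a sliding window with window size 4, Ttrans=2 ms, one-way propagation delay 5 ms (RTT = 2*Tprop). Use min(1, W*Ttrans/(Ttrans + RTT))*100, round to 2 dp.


Given: W = 4, Ttrans = 2 ms, RTT = 10 ms (= 2 * Tprop, Tprop = 5 ms)
Cycle time = Ttrans + RTT = 2 + 10 = 12 ms (first packet sent until its ACK returns)
W * Ttrans = 4 * 2 = 8 ms of sending per cycle
W * Ttrans / (Ttrans + RTT) = 8 / 12 = 0.666667
U = min(1, 0.666667) = 0.666667
U% = 66.67%

66.67


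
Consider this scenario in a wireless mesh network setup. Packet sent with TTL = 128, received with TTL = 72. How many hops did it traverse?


Given: initial TTL = 128, received TTL = 72
Hops = initial TTL - received TTL
Hops = 128 - 72 = 56

56


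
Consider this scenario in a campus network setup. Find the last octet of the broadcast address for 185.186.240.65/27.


Given: IP = 185.186.240.65, prefix = /27
Host bits = 32 - 27 = 5
Network last octet = 65 AND mask = 64
Host part size = 2^5 - 1 = 31
Broadcast last octet = 64 OR 31 = 95

95


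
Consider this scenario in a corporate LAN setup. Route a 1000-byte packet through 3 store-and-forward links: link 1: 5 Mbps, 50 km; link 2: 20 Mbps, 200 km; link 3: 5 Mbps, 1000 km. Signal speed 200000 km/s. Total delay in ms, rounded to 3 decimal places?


Packet = 1000 bytes = 8000 bits. Store-and-forward: sum (t_trans + t_prop) per link.
Link 1: t_trans = 8000/(5*10^6) s = 1.6000 ms; t_prop = 50/200000 s = 0.2500 ms; subtotal = 1.8500 ms
Link 2: t_trans = 8000/(20*10^6) s = 0.4000 ms; t_prop = 200/200000 s = 1.0000 ms; subtotal = 1.4000 ms
Link 3: t_trans = 8000/(5*10^6) s = 1.6000 ms; t_prop = 1000/200000 s = 5.0000 ms; subtotal = 6.6000 ms
End-to-end = 1.8500 + 1.4000 + 6.6000 = 9.8500 ms -> 9.850 ms (3 dp)

9.850


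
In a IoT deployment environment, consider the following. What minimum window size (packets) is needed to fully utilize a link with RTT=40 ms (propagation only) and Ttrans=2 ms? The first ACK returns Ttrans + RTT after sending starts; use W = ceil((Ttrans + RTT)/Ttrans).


Given: Ttrans = 2 ms, RTT = 40 ms (= 2 * Tprop, Tprop = 20 ms)
Time until first ACK returns = Ttrans + RTT = 2 + 40 = 42 ms
Need W * Ttrans >= Ttrans + RTT  ->  W >= (Ttrans + RTT) / Ttrans
(Ttrans + RTT) / Ttrans = 42 / 2 = 21
W_min = ceil(21) = 21

21


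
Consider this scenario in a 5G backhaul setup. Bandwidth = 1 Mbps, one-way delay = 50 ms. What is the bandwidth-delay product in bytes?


Given: bandwidth = 1 Mbps, delay = 50 ms
BDP in bits = 1 * 10^6 * 50 / 1000
BDP in bits = 50000
BDP in bytes = 50000 / 8 = 6250

6250


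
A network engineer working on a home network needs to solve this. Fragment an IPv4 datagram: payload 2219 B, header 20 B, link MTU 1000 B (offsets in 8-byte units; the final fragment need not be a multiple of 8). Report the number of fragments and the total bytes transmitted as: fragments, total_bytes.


Max data per non-final fragment = floor((MTU - header)/8)*8 = floor((1000 - 20)/8)*8 = floor(980/8)*8 = 976 B
Final fragment needs no 8-byte alignment: it can carry up to MTU - header = 980 B
Non-final fragments needed = ceil((payload - 980) / 976) = ceil(1239/976) = ceil(1.2695) = 2
Number of fragments = 2 + 1 = 3
Fragment sizes (data): 2 * 976 B + 267 B (last, 267 <= 980 OK)
Total bytes sent = payload + n_frags * header = 2219 + 3*20 = 2219 + 60 = 2279 B

3, 2279


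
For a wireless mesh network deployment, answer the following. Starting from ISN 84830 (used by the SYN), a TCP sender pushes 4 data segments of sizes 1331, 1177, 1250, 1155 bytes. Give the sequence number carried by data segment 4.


The SYN occupies sequence number ISN = 84830, so the first data byte is ISN + 1 = 84831.
SEQ of data segment i = (ISN + 1) + sum of payload sizes of segments 1..i-1.
Segment 1: SEQ = 84831, payload = 1331 bytes
Segment 2: SEQ = 86162, payload = 1177 bytes
Segment 3: SEQ = 87339, payload = 1250 bytes
Segment 4: SEQ = 88589, payload = 1155 bytes
SEQ of segment 4 = 84831 + 1331 + 1177 + 1250 = 88589

88589


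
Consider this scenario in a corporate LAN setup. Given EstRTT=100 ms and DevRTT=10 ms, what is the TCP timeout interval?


Given: EstRTT = 100 ms, DevRTT = 10 ms
Timeout = EstRTT + 4 * DevRTT
4 * DevRTT = 4 * 10 = 40
Timeout = 100 + 40 = 140 ms

140


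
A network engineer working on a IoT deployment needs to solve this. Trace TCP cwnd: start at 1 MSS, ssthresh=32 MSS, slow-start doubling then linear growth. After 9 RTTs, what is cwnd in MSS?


RTT 0: cwnd = 1 MSS (initial)
RTT 1: cwnd = 2 MSS (slow start, doubled)
RTT 2: cwnd = 4 MSS (slow start, doubled)
RTT 3: cwnd = 8 MSS (slow start, doubled)
RTT 4: cwnd = 16 MSS (slow start, doubled)
RTT 5: cwnd = 32 MSS (slow start, doubled)
RTT 6: cwnd = 33 MSS (congestion avoidance, +1)
RTT 7: cwnd = 34 MSS (congestion avoidance, +1)
RTT 8: cwnd = 35 MSS (congestion avoidance, +1)
RTT 9: cwnd = 36 MSS (congestion avoidance, +1)

36


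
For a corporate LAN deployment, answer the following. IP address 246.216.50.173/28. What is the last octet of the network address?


Given: IP = 246.216.50.173, prefix = /28
Subnet mask = 255.255.255.240
Last octet of IP: 173
Last octet of mask: 240
Network last octet = 173 AND 240 = 160

160


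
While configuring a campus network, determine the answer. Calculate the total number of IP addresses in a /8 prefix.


Given: CIDR prefix /8
Host bits = 32 - 8 = 24
Total addresses = 2^24 = 16777216

16777216


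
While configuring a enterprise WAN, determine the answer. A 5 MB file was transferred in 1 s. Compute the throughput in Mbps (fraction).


Given: file = 5 MB, time = 1 s
File in Mb = 5 * 8 = 40 Mb
Throughput = 40 / 1 Mbps
Throughput = 40 Mbps

40


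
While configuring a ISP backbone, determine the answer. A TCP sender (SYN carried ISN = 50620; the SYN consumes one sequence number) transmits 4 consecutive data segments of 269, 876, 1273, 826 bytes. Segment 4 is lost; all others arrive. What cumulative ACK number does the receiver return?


SYN uses sequence number 50620; first data byte = ISN + 1 = 50621.
Segment 1: SEQ = 50621, len = 269 B, covers [50621, 50889]
Segment 2: SEQ = 50890, len = 876 B, covers [50890, 51765]
Segment 3: SEQ = 51766, len = 1273 B, covers [51766, 53038]
Segment 4: SEQ = 53039, len = 826 B, covers [53039, 53864] [LOST]
In-order data received: bytes [50621, 53038] (segments 1..3).
Segment 4 missing -> gap begins at byte 53039.
Cumulative ACK = next expected in-order byte = 50621 + 269 + 876 + 1273 = 53039

53039


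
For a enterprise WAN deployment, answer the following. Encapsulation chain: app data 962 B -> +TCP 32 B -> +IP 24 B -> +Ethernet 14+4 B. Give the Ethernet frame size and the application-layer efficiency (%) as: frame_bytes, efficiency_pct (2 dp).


TCP segment = 962 + 32 = 994 B
IP packet = 994 + 24 = 1018 B
Ethernet frame = 1018 + 14 + 4 = 1036 B
Efficiency = app / frame = 962 / 1036 = 0.928571 = 92.8571% -> 92.86% (2 dp)

1036, 92.86


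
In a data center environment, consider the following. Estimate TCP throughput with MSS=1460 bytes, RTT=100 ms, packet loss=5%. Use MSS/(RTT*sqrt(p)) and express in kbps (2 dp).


Given: MSS = 1460 bytes, RTT = 100 ms, loss = 5%
RTT in seconds = 100 / 1000 = 0.1
Loss rate = 5% = 0.05
sqrt(loss) = sqrt(0.05) = 0.223606797750
Throughput (bytes/s) = 1460 / (0.1 * 0.223606797750) = 65293.1849
Throughput (kbps) = 65293.1849 * 8 / 1000 = 522.345480 -> 522.35 kbps (2 dp)

522.35


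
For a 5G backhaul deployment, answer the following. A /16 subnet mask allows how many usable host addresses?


Given: subnet mask /16
Host bits = 32 - 16 = 16
Total addresses = 2^16 = 65536
Usable hosts = 65536 - 2 (network + broadcast) = 65534

65534


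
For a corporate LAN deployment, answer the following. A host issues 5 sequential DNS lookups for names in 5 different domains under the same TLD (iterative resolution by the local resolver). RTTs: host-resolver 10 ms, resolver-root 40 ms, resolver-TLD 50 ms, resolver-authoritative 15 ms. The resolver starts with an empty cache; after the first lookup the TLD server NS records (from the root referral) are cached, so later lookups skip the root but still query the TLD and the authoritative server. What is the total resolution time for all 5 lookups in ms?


Lookup 1 (cold cache): local + root + TLD + auth = 10 + 40 + 50 + 15 = 115 ms
Lookups 2..5 (TLD NS cached -> skip root; new domain -> still ask TLD and auth): local + TLD + auth = 10 + 50 + 15 = 75 ms each
Remaining 4 lookups: 4 * 75 = 300 ms
Total = 115 + 300 = 415 ms

415


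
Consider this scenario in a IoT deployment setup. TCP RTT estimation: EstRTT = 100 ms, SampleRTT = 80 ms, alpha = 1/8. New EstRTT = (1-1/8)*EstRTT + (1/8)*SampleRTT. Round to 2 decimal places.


Given: EstRTT = 100 ms, SampleRTT = 80 ms, alpha = 1/8
New EstRTT = (1 - alpha) * EstRTT + alpha * SampleRTT
(7/8) * 100 = 87.5
(1/8) * 80 = 10
New EstRTT = 87.5 + 10 = 97.5 ms -> 97.50 ms (2 dp)

97.50


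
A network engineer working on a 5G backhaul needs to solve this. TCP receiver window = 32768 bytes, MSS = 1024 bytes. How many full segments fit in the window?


Given: RWND = 32768 bytes, MSS = 1024 bytes
Full segments = floor(RWND / MSS)
Full segments = floor(32768 / 1024)
Full segments = floor(32.0) = 32

32


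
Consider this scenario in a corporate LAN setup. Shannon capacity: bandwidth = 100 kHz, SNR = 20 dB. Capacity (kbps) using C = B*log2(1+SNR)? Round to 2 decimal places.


Given: B = 100 kHz, SNR = 20 dB
SNR linear = 10^(20/10) = 100
1 + SNR = 101
log2(101) = 6.6582114828
C = 100 * 1000 * 6.6582114828 = 665821.1483 bps
C = 665.821148 kbps -> 665.82 kbps (2 dp)

665.82


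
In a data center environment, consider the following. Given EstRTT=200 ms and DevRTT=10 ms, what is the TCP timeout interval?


Given: EstRTT = 200 ms, DevRTT = 10 ms
Timeout = EstRTT + 4 * DevRTT
4 * DevRTT = 4 * 10 = 40
Timeout = 200 + 40 = 240 ms

240


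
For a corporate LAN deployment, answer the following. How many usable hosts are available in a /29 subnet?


Given: subnet mask /29
Host bits = 32 - 29 = 3
Total addresses = 2^3 = 8
Usable hosts = 8 - 2 (network + broadcast) = 6

6


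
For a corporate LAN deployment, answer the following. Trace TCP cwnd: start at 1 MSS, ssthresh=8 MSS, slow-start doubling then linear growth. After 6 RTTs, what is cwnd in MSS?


RTT 0: cwnd = 1 MSS (initial)
RTT 1: cwnd = 2 MSS (slow start, doubled)
RTT 2: cwnd = 4 MSS (slow start, doubled)
RTT 3: cwnd = 8 MSS (slow start, doubled)
RTT 4: cwnd = 9 MSS (congestion avoidance, +1)
RTT 5: cwnd = 10 MSS (congestion avoidance, +1)
RTT 6: cwnd = 11 MSS (congestion avoidance, +1)

11


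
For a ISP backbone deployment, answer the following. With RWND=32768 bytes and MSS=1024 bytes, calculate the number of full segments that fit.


Given: RWND = 32768 bytes, MSS = 1024 bytes
Full segments = floor(RWND / MSS)
Full segments = floor(32768 / 1024)
Full segments = floor(32.0) = 32

32


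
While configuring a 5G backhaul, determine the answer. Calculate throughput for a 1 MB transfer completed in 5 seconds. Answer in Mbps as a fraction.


Given: file = 1 MB, time = 5 s
File in Mb = 1 * 8 = 8 Mb
Throughput = 8 / 5 Mbps
Throughput = 8/5 Mbps

8/5


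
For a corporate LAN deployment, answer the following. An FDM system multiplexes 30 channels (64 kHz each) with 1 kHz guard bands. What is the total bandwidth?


Given: 30 channels, 64 kHz each, guard = 1 kHz
Channel bandwidth = 30 * 64 = 1920 kHz
Guard bands = 29 gaps * 1 kHz = 29 kHz
Total = 1920 + 29 = 1949 kHz

1949


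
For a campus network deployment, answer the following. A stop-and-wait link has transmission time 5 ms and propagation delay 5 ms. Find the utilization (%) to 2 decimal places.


Given: Ttrans = 5 ms, Tprop = 5 ms
RTT = 2 * Tprop = 2 * 5 = 10 ms
U = Ttrans / (Ttrans + RTT)
U = 5 / (5 + 10)
U = 5 / 15 = 0.333333
U% = 33.33%

33.33


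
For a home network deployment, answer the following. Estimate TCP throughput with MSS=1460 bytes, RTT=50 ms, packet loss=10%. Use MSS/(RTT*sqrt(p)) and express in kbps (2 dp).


Given: MSS = 1460 bytes, RTT = 50 ms, loss = 10%
RTT in seconds = 50 / 1000 = 0.05
Loss rate = 10% = 0.1
sqrt(loss) = sqrt(0.1) = 0.316227766017
Throughput (bytes/s) = 1460 / (0.05 * 0.316227766017) = 92338.5077
Throughput (kbps) = 92338.5077 * 8 / 1000 = 738.708061 -> 738.71 kbps (2 dp)

738.71


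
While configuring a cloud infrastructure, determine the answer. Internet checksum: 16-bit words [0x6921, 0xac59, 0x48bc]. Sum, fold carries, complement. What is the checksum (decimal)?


Given words: [0x6921, 0xac59, 0x48bc]
Step 1: Sum all words
Raw sum = 26913 + 44121 + 18620 = 89654
Step 2: Fold carry: (24118 + 1) = 24119
One's complement = ~24119 & 0xFFFF = 41416

41416


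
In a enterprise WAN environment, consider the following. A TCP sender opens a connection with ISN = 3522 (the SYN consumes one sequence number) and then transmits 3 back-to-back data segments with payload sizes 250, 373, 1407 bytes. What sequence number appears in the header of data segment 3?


The SYN occupies sequence number ISN = 3522, so the first data byte is ISN + 1 = 3523.
SEQ of data segment i = (ISN + 1) + sum of payload sizes of segments 1..i-1.
Segment 1: SEQ = 3523, payload = 250 bytes
Segment 2: SEQ = 3773, payload = 373 bytes
Segment 3: SEQ = 4146, payload = 1407 bytes
SEQ of segment 3 = 3523 + 250 + 373 = 4146

4146


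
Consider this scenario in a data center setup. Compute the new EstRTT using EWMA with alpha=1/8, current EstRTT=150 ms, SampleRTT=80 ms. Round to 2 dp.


Given: EstRTT = 150 ms, SampleRTT = 80 ms, alpha = 1/8
New EstRTT = (1 - alpha) * EstRTT + alpha * SampleRTT
(7/8) * 150 = 131.25
(1/8) * 80 = 10
New EstRTT = 131.25 + 10 = 141.25 ms -> 141.25 ms (2 dp)

141.25


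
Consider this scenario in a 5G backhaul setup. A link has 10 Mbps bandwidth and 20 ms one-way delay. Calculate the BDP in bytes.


Given: bandwidth = 10 Mbps, delay = 20 ms
BDP in bits = 10 * 10^6 * 20 / 1000
BDP in bits = 200000
BDP in bytes = 200000 / 8 = 25000

25000


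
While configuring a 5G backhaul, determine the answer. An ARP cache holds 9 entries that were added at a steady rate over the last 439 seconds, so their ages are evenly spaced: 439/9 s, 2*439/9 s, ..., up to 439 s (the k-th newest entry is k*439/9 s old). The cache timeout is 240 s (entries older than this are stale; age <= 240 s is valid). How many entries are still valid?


Ages are k * 439/9 s for k = 1..9 (spacing = 48.7778 s).
Entry k is valid iff k * 439/9 <= 240 iff k <= 9 * 240 / 439 = 4.9203
n_valid = floor(4.9203) = 4
(n_stale = 9 - 4 = 5)

4


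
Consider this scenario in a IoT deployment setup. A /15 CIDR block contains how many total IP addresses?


Given: CIDR prefix /15
Host bits = 32 - 15 = 17
Total addresses = 2^17 = 131072

131072


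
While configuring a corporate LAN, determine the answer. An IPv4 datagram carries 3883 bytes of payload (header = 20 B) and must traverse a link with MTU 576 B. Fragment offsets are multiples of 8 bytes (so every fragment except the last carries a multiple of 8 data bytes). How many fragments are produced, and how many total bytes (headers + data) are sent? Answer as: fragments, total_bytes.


Max data per non-final fragment = floor((MTU - header)/8)*8 = floor((576 - 20)/8)*8 = floor(556/8)*8 = 552 B
Final fragment needs no 8-byte alignment: it can carry up to MTU - header = 556 B
Non-final fragments needed = ceil((payload - 556) / 552) = ceil(3327/552) = ceil(6.0272) = 7
Number of fragments = 7 + 1 = 8
Fragment sizes (data): 7 * 552 B + 19 B (last, 19 <= 556 OK)
Total bytes sent = payload + n_frags * header = 3883 + 8*20 = 3883 + 160 = 4043 B

8, 4043


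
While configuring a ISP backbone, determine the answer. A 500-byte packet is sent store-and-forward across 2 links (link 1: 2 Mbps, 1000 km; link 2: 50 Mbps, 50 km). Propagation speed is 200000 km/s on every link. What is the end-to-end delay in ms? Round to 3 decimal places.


Packet = 500 bytes = 4000 bits. Store-and-forward: sum (t_trans + t_prop) per link.
Link 1: t_trans = 4000/(2*10^6) s = 2.0000 ms; t_prop = 1000/200000 s = 5.0000 ms; subtotal = 7.0000 ms
Link 2: t_trans = 4000/(50*10^6) s = 0.0800 ms; t_prop = 50/200000 s = 0.2500 ms; subtotal = 0.3300 ms
End-to-end = 7.0000 + 0.3300 = 7.3300 ms -> 7.330 ms (3 dp)

7.330


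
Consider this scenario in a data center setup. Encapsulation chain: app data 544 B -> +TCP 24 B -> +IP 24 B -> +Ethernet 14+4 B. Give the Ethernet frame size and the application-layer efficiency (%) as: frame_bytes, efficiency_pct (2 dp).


TCP segment = 544 + 24 = 568 B
IP packet = 568 + 24 = 592 B
Ethernet frame = 592 + 14 + 4 = 610 B
Efficiency = app / frame = 544 / 610 = 0.891803 = 89.1803% -> 89.18% (2 dp)

610, 89.18


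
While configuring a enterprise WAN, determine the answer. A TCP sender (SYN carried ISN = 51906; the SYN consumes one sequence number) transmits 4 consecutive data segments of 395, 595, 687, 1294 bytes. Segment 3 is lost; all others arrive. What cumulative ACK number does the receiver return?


SYN uses sequence number 51906; first data byte = ISN + 1 = 51907.
Segment 1: SEQ = 51907, len = 395 B, covers [51907, 52301]
Segment 2: SEQ = 52302, len = 595 B, covers [52302, 52896]
Segment 3: SEQ = 52897, len = 687 B, covers [52897, 53583] [LOST]
Segment 4: SEQ = 53584, len = 1294 B, covers [53584, 54877]
In-order data received: bytes [51907, 52896] (segments 1..2).
Segment 3 missing -> gap begins at byte 52897; later segments buffered out of order.
Cumulative ACK = next expected in-order byte = 51907 + 395 + 595 = 52897

52897


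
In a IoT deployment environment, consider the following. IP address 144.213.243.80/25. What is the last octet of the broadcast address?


Given: IP = 144.213.243.80, prefix = /25
Host bits = 32 - 25 = 7
Network last octet = 80 AND mask = 0
Host part size = 2^7 - 1 = 127
Broadcast last octet = 0 OR 127 = 127

127


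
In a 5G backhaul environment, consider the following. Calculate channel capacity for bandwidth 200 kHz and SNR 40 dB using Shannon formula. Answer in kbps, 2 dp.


Given: B = 200 kHz, SNR = 40 dB
SNR linear = 10^(40/10) = 10000
1 + SNR = 10001
log2(10001) = 13.2878566418
C = 200 * 1000 * 13.2878566418 = 2657571.3284 bps
C = 2657.571328 kbps -> 2657.57 kbps (2 dp)

2657.57


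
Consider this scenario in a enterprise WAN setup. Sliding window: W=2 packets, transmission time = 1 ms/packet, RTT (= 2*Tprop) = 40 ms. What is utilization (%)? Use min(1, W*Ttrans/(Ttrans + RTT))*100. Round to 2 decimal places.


Given: W = 2, Ttrans = 1 ms, RTT = 40 ms (= 2 * Tprop, Tprop = 20 ms)
Cycle time = Ttrans + RTT = 1 + 40 = 41 ms (first packet sent until its ACK returns)
W * Ttrans = 2 * 1 = 2 ms of sending per cycle
W * Ttrans / (Ttrans + RTT) = 2 / 41 = 0.048780
U = min(1, 0.048780) = 0.048780
U% = 4.88%

4.88


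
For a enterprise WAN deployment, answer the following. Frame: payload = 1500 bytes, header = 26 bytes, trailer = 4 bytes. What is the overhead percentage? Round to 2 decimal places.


Given: payload = 1500 B, header = 26 B, trailer = 4 B
Overhead bytes = header + trailer = 26 + 4 = 30
Total frame = payload + overhead = 1500 + 30 = 1530
Overhead % = 30 / 1530 * 100 = 1.9608% -> 1.96% (2 dp)

1.96


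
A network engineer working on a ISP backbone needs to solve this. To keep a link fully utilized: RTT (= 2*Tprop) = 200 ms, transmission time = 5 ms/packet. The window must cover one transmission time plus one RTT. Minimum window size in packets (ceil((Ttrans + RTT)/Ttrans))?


Given: Ttrans = 5 ms, RTT = 200 ms (= 2 * Tprop, Tprop = 100 ms)
Time until first ACK returns = Ttrans + RTT = 5 + 200 = 205 ms
Need W * Ttrans >= Ttrans + RTT  ->  W >= (Ttrans + RTT) / Ttrans
(Ttrans + RTT) / Ttrans = 205 / 5 = 41
W_min = ceil(41) = 41

41


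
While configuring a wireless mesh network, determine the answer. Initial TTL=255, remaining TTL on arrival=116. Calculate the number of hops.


Given: initial TTL = 255, received TTL = 116
Hops = initial TTL - received TTL
Hops = 255 - 116 = 139

139


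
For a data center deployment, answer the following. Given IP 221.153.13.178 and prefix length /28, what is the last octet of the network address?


Given: IP = 221.153.13.178, prefix = /28
Subnet mask = 255.255.255.240
Last octet of IP: 178
Last octet of mask: 240
Network last octet = 178 AND 240 = 176

176
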